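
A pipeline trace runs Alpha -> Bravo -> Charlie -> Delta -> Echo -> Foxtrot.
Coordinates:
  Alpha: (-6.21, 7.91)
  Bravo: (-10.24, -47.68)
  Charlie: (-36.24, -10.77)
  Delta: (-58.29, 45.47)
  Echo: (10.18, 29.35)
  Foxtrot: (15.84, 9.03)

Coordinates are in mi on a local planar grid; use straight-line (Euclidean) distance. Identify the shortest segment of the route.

Leg distances:
Alpha→Bravo: 55.7 mi
Bravo→Charlie: 45.1 mi
Charlie→Delta: 60.4 mi
Delta→Echo: 70.3 mi
Echo→Foxtrot: 21.1 mi
The shortest leg is Echo–Foxtrot at 21.1 mi.

Echo–Foxtrot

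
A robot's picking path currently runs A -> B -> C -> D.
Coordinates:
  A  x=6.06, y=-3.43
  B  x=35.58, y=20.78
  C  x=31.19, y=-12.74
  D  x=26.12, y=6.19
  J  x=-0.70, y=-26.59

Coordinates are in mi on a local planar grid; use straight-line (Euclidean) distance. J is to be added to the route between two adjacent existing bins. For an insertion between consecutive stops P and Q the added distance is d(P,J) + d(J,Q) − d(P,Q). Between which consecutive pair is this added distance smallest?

Added distance for inserting J between each consecutive pair:
A–B: 45.6 mi
B–C: 60.6 mi
C–D: 57.5 mi
Smallest added distance is 45.6 mi, inserting between A and B.

between A and B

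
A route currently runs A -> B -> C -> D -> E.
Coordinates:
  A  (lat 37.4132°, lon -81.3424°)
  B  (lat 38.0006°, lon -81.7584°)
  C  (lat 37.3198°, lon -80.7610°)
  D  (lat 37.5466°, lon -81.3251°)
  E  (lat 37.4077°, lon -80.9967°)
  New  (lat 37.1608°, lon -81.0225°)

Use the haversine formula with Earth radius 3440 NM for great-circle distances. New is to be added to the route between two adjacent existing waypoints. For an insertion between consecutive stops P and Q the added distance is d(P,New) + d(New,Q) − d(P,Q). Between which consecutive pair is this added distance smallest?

between C and D

Added distance for inserting New between each consecutive pair:
A–B: 42.5 NM
B–C: 14.5 NM
C–D: 12.9 NM
D–E: 24.4 NM
Smallest added distance is 12.9 NM, inserting between C and D.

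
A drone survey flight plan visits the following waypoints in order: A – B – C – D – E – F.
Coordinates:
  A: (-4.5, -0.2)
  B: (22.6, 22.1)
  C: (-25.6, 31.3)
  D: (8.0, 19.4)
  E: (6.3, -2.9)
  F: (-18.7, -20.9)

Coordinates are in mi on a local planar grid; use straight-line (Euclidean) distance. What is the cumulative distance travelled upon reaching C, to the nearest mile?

Leg distances:
A→B: 35.1 mi  (cumulative 35.1 mi)
B→C: 49.1 mi  (cumulative 84.2 mi)
Cumulative distance at C ≈ 84 mi.

84 mi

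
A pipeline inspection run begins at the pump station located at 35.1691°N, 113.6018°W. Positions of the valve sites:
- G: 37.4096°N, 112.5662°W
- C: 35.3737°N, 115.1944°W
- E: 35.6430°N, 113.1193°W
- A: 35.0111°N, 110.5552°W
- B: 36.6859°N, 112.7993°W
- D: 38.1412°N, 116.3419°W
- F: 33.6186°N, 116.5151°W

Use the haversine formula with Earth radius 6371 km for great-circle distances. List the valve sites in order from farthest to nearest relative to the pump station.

Distances from the pump station:
D 38.1412°N, 116.3419°W: 411.0 km
F 33.6186°N, 116.5151°W: 318.1 km
A 35.0111°N, 110.5552°W: 277.7 km
G 37.4096°N, 112.5662°W: 265.9 km
B 36.6859°N, 112.7993°W: 183.5 km
C 35.3737°N, 115.1944°W: 146.4 km
E 35.6430°N, 113.1193°W: 68.5 km

D, F, A, G, B, C, E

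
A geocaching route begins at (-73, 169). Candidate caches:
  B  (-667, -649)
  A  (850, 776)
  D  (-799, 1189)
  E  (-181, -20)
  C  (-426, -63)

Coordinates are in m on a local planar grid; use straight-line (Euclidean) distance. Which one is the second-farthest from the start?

Distances from the start ((-73, 169)):
D: 1252.0 m
A: 1104.7 m
B: 1010.9 m
C: 422.4 m
E: 217.7 m
The second-farthest is A at 1104.7 m.

A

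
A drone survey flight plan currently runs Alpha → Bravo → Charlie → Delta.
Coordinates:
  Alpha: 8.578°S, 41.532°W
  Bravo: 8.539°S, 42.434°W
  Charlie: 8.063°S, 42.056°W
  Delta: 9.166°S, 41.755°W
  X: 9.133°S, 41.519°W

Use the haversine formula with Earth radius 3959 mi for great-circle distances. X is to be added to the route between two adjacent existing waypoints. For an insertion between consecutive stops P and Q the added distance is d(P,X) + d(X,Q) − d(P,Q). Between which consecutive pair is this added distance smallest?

Added distance for inserting X between each consecutive pair:
Alpha–Bravo: 51.4 mi
Bravo–Charlie: 115.5 mi
Charlie–Delta: 19.9 mi
Smallest added distance is 19.9 mi, inserting between Charlie and Delta.

between Charlie and Delta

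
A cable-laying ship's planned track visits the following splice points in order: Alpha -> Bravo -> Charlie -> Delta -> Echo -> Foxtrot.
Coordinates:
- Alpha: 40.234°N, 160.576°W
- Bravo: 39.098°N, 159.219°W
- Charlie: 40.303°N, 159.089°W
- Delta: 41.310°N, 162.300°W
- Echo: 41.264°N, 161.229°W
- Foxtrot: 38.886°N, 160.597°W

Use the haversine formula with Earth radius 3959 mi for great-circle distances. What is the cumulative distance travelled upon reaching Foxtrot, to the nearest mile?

595 mi

Leg distances:
Alpha→Bravo: 106.6 mi  (cumulative 106.6 mi)
Bravo→Charlie: 83.5 mi  (cumulative 190.2 mi)
Charlie→Delta: 181.8 mi  (cumulative 372.0 mi)
Delta→Echo: 55.7 mi  (cumulative 427.6 mi)
Echo→Foxtrot: 167.7 mi  (cumulative 595.3 mi)
Cumulative distance at Foxtrot ≈ 595 mi.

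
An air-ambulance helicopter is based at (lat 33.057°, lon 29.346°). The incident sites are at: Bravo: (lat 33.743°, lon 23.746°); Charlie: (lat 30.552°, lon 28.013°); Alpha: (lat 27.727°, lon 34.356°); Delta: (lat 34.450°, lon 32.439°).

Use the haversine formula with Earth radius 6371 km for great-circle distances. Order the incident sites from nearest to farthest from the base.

Charlie, Delta, Bravo, Alpha

Distance from the base at (lat 33.057°, lon 29.346°) to each:
Charlie (lat 30.552°, lon 28.013°): 305.7 km
Delta (lat 34.450°, lon 32.439°): 325.2 km
Bravo (lat 33.743°, lon 23.746°): 525.4 km
Alpha (lat 27.727°, lon 34.356°): 762.8 km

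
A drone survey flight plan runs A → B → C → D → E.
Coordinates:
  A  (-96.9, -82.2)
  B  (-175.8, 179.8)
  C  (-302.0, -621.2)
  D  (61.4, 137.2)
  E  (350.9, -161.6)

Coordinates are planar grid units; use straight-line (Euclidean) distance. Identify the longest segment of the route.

C–D

Leg distances:
A→B: 273.6
B→C: 810.9
C→D: 841.0
D→E: 416.0
The longest leg is C–D at 841.0.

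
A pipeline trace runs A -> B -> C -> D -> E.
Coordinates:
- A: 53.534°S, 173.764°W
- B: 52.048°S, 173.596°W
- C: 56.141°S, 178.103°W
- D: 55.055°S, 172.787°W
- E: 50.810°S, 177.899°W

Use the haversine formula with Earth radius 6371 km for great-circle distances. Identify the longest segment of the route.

Leg distances:
A→B: 165.6 km
B→C: 541.5 km
C→D: 355.0 km
D→E: 582.9 km
The longest leg is D–E at 582.9 km.

D–E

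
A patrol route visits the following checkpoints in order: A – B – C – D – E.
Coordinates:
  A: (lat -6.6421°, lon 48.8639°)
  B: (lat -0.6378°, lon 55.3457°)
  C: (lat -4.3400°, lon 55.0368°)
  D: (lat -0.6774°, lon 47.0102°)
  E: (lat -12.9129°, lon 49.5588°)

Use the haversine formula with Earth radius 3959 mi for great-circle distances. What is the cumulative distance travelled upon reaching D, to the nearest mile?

1475 mi

Leg distances:
A→B: 609.7 mi  (cumulative 609.7 mi)
B→C: 256.7 mi  (cumulative 866.4 mi)
C→D: 609.1 mi  (cumulative 1475.5 mi)
Cumulative distance at D ≈ 1475 mi.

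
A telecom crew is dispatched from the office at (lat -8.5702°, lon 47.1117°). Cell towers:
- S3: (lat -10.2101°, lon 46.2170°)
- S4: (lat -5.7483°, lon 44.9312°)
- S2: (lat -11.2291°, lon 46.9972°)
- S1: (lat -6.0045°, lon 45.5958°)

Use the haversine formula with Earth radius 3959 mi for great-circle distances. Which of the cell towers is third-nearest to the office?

S1

Distance to each, sorted:
S3: 128.7 mi
S2: 183.9 mi
S1: 205.5 mi
S4: 245.7 mi
The third-nearest is S1 at 205.5 mi.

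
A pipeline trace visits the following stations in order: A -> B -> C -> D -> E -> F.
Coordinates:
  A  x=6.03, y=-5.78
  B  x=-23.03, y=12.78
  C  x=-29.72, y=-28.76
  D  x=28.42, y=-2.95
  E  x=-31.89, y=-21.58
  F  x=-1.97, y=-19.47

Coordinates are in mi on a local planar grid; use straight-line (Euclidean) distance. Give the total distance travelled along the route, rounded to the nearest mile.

Leg distances:
A→B: 34.5 mi  (cumulative 34.5 mi)
B→C: 42.1 mi  (cumulative 76.6 mi)
C→D: 63.6 mi  (cumulative 140.2 mi)
D→E: 63.1 mi  (cumulative 203.3 mi)
E→F: 30.0 mi  (cumulative 233.3 mi)
Total route length ≈ 233 mi.

233 mi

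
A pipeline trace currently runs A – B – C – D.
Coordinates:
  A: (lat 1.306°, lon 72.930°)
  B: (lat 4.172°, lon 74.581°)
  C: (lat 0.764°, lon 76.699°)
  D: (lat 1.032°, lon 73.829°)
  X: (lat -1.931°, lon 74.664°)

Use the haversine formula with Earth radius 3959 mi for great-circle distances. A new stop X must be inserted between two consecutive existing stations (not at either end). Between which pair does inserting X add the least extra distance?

Added distance for inserting X between each consecutive pair:
A–B: 447.0 mi
B–C: 377.9 mi
C–D: 246.9 mi
Smallest added distance is 246.9 mi, inserting between C and D.

between C and D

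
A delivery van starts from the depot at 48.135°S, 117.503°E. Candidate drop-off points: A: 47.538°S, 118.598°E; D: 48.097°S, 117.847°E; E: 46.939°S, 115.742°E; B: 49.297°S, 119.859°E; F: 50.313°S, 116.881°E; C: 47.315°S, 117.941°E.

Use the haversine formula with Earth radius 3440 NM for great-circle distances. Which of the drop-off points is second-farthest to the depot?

B

Distance to each, sorted:
F: 133.0 NM
B: 116.5 NM
E: 101.2 NM
A: 56.9 NM
C: 52.3 NM
D: 14.0 NM
The second-farthest is B at 116.5 NM.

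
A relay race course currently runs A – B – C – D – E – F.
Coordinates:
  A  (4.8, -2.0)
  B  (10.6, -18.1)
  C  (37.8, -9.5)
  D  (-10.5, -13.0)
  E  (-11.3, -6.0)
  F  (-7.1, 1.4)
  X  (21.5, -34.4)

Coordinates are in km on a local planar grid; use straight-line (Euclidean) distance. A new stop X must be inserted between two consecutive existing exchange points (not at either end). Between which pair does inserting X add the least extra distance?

Added distance for inserting X between each consecutive pair:
A–B: 38.9 km
B–C: 20.8 km
C–D: 19.8 km
D–E: 74.8 km
E–F: 80.7 km
Smallest added distance is 19.8 km, inserting between C and D.

between C and D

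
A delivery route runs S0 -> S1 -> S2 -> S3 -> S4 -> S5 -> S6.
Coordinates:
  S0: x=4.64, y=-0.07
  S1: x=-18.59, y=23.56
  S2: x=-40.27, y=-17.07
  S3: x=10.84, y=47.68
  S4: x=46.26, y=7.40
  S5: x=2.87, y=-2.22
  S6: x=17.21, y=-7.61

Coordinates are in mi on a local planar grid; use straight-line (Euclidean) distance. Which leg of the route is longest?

S2–S3

Leg distances:
S0→S1: 33.1 mi
S1→S2: 46.1 mi
S2→S3: 82.5 mi
S3→S4: 53.6 mi
S4→S5: 44.4 mi
S5→S6: 15.3 mi
The longest leg is S2–S3 at 82.5 mi.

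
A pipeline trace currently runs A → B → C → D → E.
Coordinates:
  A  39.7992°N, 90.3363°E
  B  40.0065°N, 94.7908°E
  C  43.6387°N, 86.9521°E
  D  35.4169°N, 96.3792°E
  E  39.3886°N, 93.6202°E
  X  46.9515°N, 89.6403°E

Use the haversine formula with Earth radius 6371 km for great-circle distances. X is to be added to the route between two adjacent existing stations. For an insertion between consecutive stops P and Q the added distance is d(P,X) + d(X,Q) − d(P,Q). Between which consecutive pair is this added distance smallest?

between B and C

Added distance for inserting X between each consecutive pair:
A–B: 1293.1 km
B–C: 536.2 km
C–D: 605.1 km
D–E: 1795.9 km
Smallest added distance is 536.2 km, inserting between B and C.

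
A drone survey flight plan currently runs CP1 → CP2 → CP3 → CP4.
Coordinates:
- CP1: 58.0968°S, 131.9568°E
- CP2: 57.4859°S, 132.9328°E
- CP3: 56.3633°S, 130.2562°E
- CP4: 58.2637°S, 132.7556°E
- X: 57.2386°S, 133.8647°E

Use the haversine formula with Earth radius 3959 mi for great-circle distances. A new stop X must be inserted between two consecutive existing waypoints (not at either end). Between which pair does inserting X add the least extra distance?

between CP2 and CP3

Added distance for inserting X between each consecutive pair:
CP1–CP2: 75.4 mi
CP2–CP3: 60.7 mi
CP3–CP4: 70.0 mi
Smallest added distance is 60.7 mi, inserting between CP2 and CP3.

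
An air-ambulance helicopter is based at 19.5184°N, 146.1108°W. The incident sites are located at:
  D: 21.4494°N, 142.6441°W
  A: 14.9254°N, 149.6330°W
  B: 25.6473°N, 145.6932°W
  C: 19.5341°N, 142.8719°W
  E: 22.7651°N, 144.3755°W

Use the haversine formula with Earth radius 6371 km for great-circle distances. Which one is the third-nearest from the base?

Distance to each, sorted:
C: 339.4 km
E: 403.4 km
D: 420.1 km
A: 633.0 km
B: 682.8 km
The third-nearest is D at 420.1 km.

D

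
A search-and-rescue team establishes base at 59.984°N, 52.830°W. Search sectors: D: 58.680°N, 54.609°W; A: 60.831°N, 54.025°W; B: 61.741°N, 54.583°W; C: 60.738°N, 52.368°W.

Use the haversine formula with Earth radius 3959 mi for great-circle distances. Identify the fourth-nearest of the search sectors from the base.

B

Distance to each, sorted:
C: 54.4 mi
A: 71.3 mi
D: 109.8 mi
B: 135.0 mi
The fourth-nearest is B at 135.0 mi.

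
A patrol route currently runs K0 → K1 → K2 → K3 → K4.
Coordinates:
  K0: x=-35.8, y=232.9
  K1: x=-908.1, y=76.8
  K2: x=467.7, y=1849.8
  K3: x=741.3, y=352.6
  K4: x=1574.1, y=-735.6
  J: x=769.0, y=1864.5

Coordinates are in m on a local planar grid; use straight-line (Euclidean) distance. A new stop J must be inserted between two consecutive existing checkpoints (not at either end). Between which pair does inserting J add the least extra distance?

Added distance for inserting J between each consecutive pair:
K0–K1: 3384.4 m
K1–K2: 508.7 m
K2–K3: 291.8 m
K3–K4: 2863.7 m
Smallest added distance is 291.8 m, inserting between K2 and K3.

between K2 and K3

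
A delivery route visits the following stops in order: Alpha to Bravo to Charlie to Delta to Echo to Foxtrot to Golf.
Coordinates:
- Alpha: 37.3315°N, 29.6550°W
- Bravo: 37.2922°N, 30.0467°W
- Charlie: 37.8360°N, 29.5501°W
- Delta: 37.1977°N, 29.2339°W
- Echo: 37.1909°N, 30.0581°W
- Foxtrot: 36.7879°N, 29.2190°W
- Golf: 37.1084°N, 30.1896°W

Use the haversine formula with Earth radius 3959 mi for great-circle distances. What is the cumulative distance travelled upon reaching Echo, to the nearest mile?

Leg distances:
Alpha→Bravo: 21.7 mi  (cumulative 21.7 mi)
Bravo→Charlie: 46.4 mi  (cumulative 68.1 mi)
Charlie→Delta: 47.4 mi  (cumulative 115.5 mi)
Delta→Echo: 45.4 mi  (cumulative 160.8 mi)
Cumulative distance at Echo ≈ 161 mi.

161 mi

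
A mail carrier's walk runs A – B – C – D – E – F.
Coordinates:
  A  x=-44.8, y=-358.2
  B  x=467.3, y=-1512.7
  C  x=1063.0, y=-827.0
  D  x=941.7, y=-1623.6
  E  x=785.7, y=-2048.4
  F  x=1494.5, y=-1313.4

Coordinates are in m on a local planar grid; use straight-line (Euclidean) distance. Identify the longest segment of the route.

A–B

Leg distances:
A→B: 1263.0 m
B→C: 908.3 m
C→D: 805.8 m
D→E: 452.5 m
E→F: 1021.1 m
The longest leg is A–B at 1263.0 m.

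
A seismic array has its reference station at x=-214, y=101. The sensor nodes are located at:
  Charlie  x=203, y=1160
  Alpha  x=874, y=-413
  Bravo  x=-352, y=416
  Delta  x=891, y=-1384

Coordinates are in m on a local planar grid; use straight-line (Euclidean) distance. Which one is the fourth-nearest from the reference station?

Delta

Distance to each, sorted:
Bravo: 343.9 m
Charlie: 1138.1 m
Alpha: 1203.3 m
Delta: 1851.0 m
The fourth-nearest is Delta at 1851.0 m.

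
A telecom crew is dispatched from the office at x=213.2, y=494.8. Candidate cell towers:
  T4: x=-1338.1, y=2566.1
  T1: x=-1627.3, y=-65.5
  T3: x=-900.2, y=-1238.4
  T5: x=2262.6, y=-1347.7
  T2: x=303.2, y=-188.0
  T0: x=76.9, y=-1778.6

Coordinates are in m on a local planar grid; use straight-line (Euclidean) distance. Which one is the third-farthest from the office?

T0

Distances from the office (x=213.2, y=494.8):
T5: 2755.9 m
T4: 2587.8 m
T0: 2277.5 m
T3: 2060.0 m
T1: 1923.9 m
T2: 688.7 m
The third-farthest is T0 at 2277.5 m.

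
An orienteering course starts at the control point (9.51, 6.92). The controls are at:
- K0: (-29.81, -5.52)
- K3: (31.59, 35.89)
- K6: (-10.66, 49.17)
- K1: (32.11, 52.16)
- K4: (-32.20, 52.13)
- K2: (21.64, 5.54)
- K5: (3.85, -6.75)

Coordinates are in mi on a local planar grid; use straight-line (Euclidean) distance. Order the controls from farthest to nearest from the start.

Computing each straight-line distance from (9.51, 6.92):
K4 (-32.20, 52.13): 61.5 mi
K1 (32.11, 52.16): 50.6 mi
K6 (-10.66, 49.17): 46.8 mi
K0 (-29.81, -5.52): 41.2 mi
K3 (31.59, 35.89): 36.4 mi
K5 (3.85, -6.75): 14.8 mi
K2 (21.64, 5.54): 12.2 mi

K4, K1, K6, K0, K3, K5, K2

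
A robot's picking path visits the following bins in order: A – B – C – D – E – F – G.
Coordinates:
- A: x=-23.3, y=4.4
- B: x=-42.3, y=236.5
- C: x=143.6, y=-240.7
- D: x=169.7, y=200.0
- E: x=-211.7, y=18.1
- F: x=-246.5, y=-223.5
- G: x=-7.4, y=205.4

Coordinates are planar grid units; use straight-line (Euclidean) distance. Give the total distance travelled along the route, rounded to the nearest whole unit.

Leg distances:
A→B: 232.9  (cumulative 232.9)
B→C: 512.1  (cumulative 745.0)
C→D: 441.5  (cumulative 1186.5)
D→E: 422.6  (cumulative 1609.0)
E→F: 244.1  (cumulative 1853.1)
F→G: 491.0  (cumulative 2344.2)
Total route length ≈ 2344.

2344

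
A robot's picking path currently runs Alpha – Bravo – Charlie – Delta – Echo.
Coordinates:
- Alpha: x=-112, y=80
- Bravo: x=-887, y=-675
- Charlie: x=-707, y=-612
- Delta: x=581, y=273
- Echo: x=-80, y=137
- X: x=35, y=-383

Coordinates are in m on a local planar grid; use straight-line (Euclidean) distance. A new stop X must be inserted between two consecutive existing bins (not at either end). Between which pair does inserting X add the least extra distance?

between Charlie and Delta

Added distance for inserting X between each consecutive pair:
Alpha–Bravo: 370.9 m
Bravo–Charlie: 1553.0 m
Charlie–Delta: 67.3 m
Delta–Echo: 711.2 m
Smallest added distance is 67.3 m, inserting between Charlie and Delta.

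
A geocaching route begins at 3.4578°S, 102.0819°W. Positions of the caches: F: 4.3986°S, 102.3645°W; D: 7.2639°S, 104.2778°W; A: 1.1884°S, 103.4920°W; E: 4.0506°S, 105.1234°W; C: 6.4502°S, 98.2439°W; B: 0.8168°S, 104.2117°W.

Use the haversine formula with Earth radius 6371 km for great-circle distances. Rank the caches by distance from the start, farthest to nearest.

Distances from the start:
C 6.4502°S, 98.2439°W: 539.9 km
D 7.2639°S, 104.2778°W: 488.0 km
B 0.8168°S, 104.2117°W: 377.1 km
E 4.0506°S, 105.1234°W: 343.8 km
A 1.1884°S, 103.4920°W: 297.0 km
F 4.3986°S, 102.3645°W: 109.2 km

C, D, B, E, A, F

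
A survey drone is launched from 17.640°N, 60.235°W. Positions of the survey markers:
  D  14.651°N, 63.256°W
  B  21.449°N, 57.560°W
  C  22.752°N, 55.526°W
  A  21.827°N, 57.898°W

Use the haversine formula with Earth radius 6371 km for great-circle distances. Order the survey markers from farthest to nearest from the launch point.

C, A, B, D

Computing each great-circle distance from 17.640°N, 60.235°W:
C 22.752°N, 55.526°W: 751.2 km
A 21.827°N, 57.898°W: 525.9 km
B 21.449°N, 57.560°W: 507.9 km
D 14.651°N, 63.256°W: 463.2 km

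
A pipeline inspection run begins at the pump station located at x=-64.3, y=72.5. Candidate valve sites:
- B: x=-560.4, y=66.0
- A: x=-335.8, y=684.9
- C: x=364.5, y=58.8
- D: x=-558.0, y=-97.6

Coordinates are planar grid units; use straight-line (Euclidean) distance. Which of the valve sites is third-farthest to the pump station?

Distance to each, sorted:
A: 669.9
D: 522.2
B: 496.1
C: 429.0
The third-farthest is B at 496.1.

B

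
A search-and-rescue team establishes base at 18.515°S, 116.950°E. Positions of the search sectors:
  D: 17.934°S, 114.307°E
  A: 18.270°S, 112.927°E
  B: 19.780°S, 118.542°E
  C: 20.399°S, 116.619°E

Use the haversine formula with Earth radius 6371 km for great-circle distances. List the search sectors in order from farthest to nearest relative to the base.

Distance from the base at 18.515°S, 116.950°E to each:
A 18.270°S, 112.927°E: 425.4 km
D 17.934°S, 114.307°E: 286.5 km
B 19.780°S, 118.542°E: 218.5 km
C 20.399°S, 116.619°E: 212.3 km

A, D, B, C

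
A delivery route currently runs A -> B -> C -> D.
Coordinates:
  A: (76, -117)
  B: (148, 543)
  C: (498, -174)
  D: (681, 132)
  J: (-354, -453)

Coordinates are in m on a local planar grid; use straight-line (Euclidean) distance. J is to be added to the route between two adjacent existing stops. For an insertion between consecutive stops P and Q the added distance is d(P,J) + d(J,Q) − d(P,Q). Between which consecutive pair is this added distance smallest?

between A and B

Added distance for inserting J between each consecutive pair:
A–B: 997.1 m
B–C: 1214.0 m
C–D: 1728.9 m
Smallest added distance is 997.1 m, inserting between A and B.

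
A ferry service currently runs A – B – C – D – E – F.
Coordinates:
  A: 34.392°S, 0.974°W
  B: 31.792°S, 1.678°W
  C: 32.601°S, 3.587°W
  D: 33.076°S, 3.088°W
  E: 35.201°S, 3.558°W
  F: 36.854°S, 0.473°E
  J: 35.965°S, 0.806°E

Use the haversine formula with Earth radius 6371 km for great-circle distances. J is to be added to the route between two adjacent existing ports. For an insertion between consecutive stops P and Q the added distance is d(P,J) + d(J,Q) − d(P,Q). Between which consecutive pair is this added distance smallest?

between E and F

Added distance for inserting J between each consecutive pair:
A–B: 459.3 km
B–C: 866.8 km
C–D: 959.7 km
D–E: 643.4 km
E–F: 100.5 km
Smallest added distance is 100.5 km, inserting between E and F.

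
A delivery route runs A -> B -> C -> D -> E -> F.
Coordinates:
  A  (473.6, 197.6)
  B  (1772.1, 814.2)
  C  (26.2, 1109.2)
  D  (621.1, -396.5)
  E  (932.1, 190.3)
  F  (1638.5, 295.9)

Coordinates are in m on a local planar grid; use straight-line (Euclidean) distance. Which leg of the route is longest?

Leg distances:
A→B: 1437.5 m
B→C: 1770.6 m
C→D: 1619.0 m
D→E: 664.1 m
E→F: 714.2 m
The longest leg is B–C at 1770.6 m.

B–C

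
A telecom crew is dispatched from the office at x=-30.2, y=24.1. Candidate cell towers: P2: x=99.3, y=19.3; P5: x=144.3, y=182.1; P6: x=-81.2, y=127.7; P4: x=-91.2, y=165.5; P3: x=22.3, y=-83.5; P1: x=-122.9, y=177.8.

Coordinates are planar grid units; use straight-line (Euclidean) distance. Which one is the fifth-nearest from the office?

Distances from the office (x=-30.2, y=24.1):
P6: 115.5
P3: 119.7
P2: 129.6
P4: 154.0
P1: 179.5
P5: 235.4
The fifth-nearest is P1 at 179.5.

P1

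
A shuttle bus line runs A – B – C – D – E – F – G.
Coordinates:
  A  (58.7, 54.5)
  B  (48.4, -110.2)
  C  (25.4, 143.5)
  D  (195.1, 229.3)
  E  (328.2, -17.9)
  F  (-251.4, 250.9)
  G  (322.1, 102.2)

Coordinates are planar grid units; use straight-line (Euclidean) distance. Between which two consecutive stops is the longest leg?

Leg distances:
A→B: 165.0
B→C: 254.7
C→D: 190.2
D→E: 280.8
E→F: 638.9
F→G: 592.5
The longest leg is E–F at 638.9.

E–F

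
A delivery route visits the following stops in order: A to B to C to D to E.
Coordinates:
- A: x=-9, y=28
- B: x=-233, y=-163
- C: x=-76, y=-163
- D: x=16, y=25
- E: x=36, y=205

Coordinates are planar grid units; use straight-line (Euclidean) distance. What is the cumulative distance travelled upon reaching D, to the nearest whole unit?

Leg distances:
A→B: 294.4  (cumulative 294.4)
B→C: 157.0  (cumulative 451.4)
C→D: 209.3  (cumulative 660.7)
Cumulative distance at D ≈ 661.

661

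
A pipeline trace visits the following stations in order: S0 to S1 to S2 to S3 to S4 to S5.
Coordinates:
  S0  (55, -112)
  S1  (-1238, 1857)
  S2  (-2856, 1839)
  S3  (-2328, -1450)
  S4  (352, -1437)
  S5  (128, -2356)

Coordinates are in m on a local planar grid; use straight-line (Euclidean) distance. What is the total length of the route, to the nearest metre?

Leg distances:
S0→S1: 2355.6 m  (cumulative 2355.6 m)
S1→S2: 1618.1 m  (cumulative 3973.7 m)
S2→S3: 3331.1 m  (cumulative 7304.8 m)
S3→S4: 2680.0 m  (cumulative 9984.8 m)
S4→S5: 945.9 m  (cumulative 10930.7 m)
Total route length ≈ 10931 m.

10931 m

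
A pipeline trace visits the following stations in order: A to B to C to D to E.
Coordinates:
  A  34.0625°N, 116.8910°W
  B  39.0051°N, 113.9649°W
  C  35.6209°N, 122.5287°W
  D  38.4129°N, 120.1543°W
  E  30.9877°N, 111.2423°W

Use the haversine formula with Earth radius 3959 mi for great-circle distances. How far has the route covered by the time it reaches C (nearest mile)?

903 mi

Leg distances:
A→B: 378.1 mi  (cumulative 378.1 mi)
B→C: 525.2 mi  (cumulative 903.3 mi)
Cumulative distance at C ≈ 903 mi.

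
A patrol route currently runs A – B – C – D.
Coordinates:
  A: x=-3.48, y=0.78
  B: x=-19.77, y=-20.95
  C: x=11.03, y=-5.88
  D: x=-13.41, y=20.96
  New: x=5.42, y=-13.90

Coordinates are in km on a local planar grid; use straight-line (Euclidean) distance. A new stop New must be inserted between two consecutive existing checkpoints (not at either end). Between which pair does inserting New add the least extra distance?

between B and C

Added distance for inserting New between each consecutive pair:
A–B: 16.2 km
B–C: 1.7 km
C–D: 13.1 km
Smallest added distance is 1.7 km, inserting between B and C.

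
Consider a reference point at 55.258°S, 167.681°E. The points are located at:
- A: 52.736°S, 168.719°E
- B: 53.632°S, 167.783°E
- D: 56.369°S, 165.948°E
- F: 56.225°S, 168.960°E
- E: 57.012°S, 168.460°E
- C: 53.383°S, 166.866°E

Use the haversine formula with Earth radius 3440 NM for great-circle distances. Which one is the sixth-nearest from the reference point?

Distance to each, sorted:
F: 72.4 NM
D: 88.7 NM
B: 97.7 NM
E: 108.5 NM
C: 116.1 NM
A: 155.8 NM
The sixth-nearest is A at 155.8 NM.

A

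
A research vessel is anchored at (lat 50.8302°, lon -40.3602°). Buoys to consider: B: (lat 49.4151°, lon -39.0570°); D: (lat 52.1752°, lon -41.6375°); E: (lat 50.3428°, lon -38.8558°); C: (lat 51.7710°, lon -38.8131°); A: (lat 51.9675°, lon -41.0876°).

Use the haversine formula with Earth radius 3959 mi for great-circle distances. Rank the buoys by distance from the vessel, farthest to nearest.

B, D, C, A, E

Distance from the vessel at (lat 50.8302°, lon -40.3602°) to each:
B (lat 49.4151°, lon -39.0570°): 113.5 mi
D (lat 52.1752°, lon -41.6375°): 108.0 mi
C (lat 51.7710°, lon -38.8131°): 93.2 mi
A (lat 51.9675°, lon -41.0876°): 84.6 mi
E (lat 50.3428°, lon -38.8558°): 74.1 mi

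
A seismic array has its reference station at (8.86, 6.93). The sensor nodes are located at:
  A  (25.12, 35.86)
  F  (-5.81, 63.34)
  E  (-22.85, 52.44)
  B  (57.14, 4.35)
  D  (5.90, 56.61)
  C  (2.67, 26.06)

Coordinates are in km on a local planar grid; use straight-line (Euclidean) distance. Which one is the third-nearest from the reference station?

Distance to each, sorted:
C: 20.1 km
A: 33.2 km
B: 48.3 km
D: 49.8 km
E: 55.5 km
F: 58.3 km
The third-nearest is B at 48.3 km.

B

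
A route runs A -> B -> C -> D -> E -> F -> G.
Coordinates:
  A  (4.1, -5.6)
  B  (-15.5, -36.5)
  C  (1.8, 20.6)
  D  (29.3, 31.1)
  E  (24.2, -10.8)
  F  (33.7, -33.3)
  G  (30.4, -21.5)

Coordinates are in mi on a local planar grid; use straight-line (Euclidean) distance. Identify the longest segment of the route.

B–C

Leg distances:
A→B: 36.6 mi
B→C: 59.7 mi
C→D: 29.4 mi
D→E: 42.2 mi
E→F: 24.4 mi
F→G: 12.3 mi
The longest leg is B–C at 59.7 mi.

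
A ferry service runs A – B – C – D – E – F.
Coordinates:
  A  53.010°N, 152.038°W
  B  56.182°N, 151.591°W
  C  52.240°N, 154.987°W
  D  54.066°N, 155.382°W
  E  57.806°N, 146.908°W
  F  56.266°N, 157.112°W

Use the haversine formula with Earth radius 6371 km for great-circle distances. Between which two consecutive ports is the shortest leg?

C–D

Leg distances:
A→B: 353.9 km
B→C: 490.7 km
C→D: 204.7 km
D→E: 671.1 km
E→F: 640.0 km
The shortest leg is C–D at 204.7 km.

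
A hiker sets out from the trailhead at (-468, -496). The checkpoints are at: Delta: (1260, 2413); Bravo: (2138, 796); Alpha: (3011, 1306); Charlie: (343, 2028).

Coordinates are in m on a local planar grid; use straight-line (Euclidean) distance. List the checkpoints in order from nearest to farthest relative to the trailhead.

Distance from the trailhead at (-468, -496) to each:
Charlie (343, 2028): 2651.1 m
Bravo (2138, 796): 2908.7 m
Delta (1260, 2413): 3383.5 m
Alpha (3011, 1306): 3918.0 m

Charlie, Bravo, Delta, Alpha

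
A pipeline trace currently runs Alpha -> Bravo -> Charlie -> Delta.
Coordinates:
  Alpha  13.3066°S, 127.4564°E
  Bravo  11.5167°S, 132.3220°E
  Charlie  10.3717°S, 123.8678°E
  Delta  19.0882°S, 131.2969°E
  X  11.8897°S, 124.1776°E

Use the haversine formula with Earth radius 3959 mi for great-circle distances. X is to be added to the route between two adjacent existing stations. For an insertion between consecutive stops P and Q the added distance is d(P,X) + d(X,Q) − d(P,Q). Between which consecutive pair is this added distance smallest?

Added distance for inserting X between each consecutive pair:
Alpha–Bravo: 442.6 mi
Bravo–Charlie: 79.7 mi
Charlie–Delta: 13.7 mi
Smallest added distance is 13.7 mi, inserting between Charlie and Delta.

between Charlie and Delta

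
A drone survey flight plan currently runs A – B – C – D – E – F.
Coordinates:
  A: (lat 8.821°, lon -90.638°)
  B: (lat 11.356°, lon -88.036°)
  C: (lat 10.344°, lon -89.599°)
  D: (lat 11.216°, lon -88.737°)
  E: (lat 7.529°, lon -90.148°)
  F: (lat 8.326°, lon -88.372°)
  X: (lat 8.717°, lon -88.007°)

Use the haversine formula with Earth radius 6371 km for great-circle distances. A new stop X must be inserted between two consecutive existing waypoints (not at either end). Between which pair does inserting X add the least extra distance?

between E and F

Added distance for inserting X between each consecutive pair:
A–B: 182.1 km
B–C: 340.4 km
C–D: 405.4 km
D–E: 121.1 km
E–F: 114.6 km
Smallest added distance is 114.6 km, inserting between E and F.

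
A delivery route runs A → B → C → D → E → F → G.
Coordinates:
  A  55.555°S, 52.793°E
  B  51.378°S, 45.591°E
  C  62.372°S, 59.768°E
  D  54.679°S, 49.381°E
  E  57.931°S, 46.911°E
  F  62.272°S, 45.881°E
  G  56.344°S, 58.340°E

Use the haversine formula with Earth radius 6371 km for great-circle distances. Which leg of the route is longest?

Leg distances:
A→B: 664.9 km
B→C: 1488.5 km
C→D: 1043.9 km
D→E: 392.3 km
E→F: 486.0 km
F→G: 963.8 km
The longest leg is B–C at 1488.5 km.

B–C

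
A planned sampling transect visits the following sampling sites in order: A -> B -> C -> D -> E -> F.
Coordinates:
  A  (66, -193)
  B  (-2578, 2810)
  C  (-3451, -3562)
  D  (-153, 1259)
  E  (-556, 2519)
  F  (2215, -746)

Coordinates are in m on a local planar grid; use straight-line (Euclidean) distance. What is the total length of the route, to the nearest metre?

Leg distances:
A→B: 4001.1 m  (cumulative 4001.1 m)
B→C: 6431.5 m  (cumulative 10432.6 m)
C→D: 5841.1 m  (cumulative 16273.8 m)
D→E: 1322.9 m  (cumulative 17596.6 m)
E→F: 4282.4 m  (cumulative 21879.0 m)
Total route length ≈ 21879 m.

21879 m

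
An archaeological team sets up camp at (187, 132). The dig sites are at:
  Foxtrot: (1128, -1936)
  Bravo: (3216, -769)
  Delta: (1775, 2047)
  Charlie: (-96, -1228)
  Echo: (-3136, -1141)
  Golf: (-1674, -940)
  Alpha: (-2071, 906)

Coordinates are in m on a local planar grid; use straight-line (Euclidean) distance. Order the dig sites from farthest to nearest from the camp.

Distances from the camp:
Echo (-3136, -1141): 3558.5 m
Bravo (3216, -769): 3160.2 m
Delta (1775, 2047): 2487.8 m
Alpha (-2071, 906): 2387.0 m
Foxtrot (1128, -1936): 2272.0 m
Golf (-1674, -940): 2147.7 m
Charlie (-96, -1228): 1389.1 m

Echo, Bravo, Delta, Alpha, Foxtrot, Golf, Charlie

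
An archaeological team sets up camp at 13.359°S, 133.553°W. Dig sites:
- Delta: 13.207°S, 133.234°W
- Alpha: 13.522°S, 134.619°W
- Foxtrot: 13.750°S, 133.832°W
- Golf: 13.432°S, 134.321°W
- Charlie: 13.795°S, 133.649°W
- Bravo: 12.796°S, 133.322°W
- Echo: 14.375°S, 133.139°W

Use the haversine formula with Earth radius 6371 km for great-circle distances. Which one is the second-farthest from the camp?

Alpha

Distance to each, sorted:
Echo: 121.5 km
Alpha: 116.7 km
Golf: 83.5 km
Bravo: 67.4 km
Foxtrot: 52.9 km
Charlie: 49.6 km
Delta: 38.4 km
The second-farthest is Alpha at 116.7 km.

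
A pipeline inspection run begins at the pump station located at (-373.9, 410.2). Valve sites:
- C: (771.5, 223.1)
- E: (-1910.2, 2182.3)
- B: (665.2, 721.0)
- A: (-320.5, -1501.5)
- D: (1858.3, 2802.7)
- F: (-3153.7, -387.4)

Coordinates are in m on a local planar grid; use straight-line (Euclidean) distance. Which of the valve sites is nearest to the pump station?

B

Distance to each, sorted:
B: 1084.6 m
C: 1160.6 m
A: 1912.4 m
E: 2345.3 m
F: 2892.0 m
D: 3272.1 m
The nearest is B at 1084.6 m.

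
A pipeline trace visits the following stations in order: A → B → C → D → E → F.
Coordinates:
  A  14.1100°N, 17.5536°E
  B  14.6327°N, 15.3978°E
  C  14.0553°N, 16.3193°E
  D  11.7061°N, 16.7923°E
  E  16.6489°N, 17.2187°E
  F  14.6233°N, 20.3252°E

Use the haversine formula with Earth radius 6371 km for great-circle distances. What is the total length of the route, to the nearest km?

Leg distances:
A→B: 239.4 km  (cumulative 239.4 km)
B→C: 118.2 km  (cumulative 357.6 km)
C→D: 266.2 km  (cumulative 623.8 km)
D→E: 551.5 km  (cumulative 1175.3 km)
E→F: 401.7 km  (cumulative 1577.0 km)
Total route length ≈ 1577 km.

1577 km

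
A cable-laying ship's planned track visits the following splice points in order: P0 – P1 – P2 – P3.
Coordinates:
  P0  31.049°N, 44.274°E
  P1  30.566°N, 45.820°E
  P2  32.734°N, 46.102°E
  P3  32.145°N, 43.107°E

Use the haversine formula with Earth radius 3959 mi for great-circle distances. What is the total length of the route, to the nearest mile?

Leg distances:
P0→P1: 97.6 mi  (cumulative 97.6 mi)
P1→P2: 150.7 mi  (cumulative 248.4 mi)
P2→P3: 179.3 mi  (cumulative 427.7 mi)
Total route length ≈ 428 mi.

428 mi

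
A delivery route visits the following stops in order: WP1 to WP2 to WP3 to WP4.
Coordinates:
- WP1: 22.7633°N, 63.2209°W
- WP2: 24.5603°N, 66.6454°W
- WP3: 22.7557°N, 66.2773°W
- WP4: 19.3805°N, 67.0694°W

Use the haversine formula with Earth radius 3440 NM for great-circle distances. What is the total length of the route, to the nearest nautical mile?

Leg distances:
WP1→WP2: 217.0 NM  (cumulative 217.0 NM)
WP2→WP3: 110.2 NM  (cumulative 327.2 NM)
WP3→WP4: 207.4 NM  (cumulative 534.7 NM)
Total route length ≈ 535 NM.

535 NM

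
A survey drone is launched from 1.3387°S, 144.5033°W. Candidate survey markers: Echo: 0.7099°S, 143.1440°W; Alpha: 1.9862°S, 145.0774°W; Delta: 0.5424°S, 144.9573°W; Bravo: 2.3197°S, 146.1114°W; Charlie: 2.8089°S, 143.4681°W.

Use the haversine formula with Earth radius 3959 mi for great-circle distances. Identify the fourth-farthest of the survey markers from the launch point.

Delta

Distance to each, sorted:
Bravo: 130.1 mi
Charlie: 124.2 mi
Echo: 103.5 mi
Delta: 63.3 mi
Alpha: 59.8 mi
The fourth-farthest is Delta at 63.3 mi.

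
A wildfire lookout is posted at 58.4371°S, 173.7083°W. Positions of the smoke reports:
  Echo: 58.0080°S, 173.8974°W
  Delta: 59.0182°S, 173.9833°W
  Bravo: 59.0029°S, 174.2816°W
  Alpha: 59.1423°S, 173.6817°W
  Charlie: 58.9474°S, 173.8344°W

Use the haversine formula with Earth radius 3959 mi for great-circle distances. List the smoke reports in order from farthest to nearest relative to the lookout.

Distance from the lookout at 58.4371°S, 173.7083°W to each:
Alpha 59.1423°S, 173.6817°W: 48.7 mi
Bravo 59.0029°S, 174.2816°W: 44.2 mi
Delta 59.0182°S, 173.9833°W: 41.3 mi
Charlie 58.9474°S, 173.8344°W: 35.5 mi
Echo 58.0080°S, 173.8974°W: 30.4 mi

Alpha, Bravo, Delta, Charlie, Echo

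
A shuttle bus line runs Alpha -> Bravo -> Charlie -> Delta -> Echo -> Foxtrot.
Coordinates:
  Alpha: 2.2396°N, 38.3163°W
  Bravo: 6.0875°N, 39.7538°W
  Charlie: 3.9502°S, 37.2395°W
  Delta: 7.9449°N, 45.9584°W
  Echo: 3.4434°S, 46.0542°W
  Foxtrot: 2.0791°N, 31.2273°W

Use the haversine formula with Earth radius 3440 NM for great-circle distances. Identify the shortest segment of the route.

Leg distances:
Alpha→Bravo: 246.5 NM
Bravo→Charlie: 621.2 NM
Charlie→Delta: 884.7 NM
Delta→Echo: 683.8 NM
Echo→Foxtrot: 949.6 NM
The shortest leg is Alpha–Bravo at 246.5 NM.

Alpha–Bravo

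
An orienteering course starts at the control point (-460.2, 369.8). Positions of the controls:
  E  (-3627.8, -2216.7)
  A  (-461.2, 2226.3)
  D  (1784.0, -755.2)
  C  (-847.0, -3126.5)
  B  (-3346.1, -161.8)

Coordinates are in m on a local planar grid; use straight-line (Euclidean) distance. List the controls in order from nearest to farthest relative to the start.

A, D, B, C, E

Distance from the start at (-460.2, 369.8) to each:
A (-461.2, 2226.3): 1856.5 m
D (1784.0, -755.2): 2510.4 m
B (-3346.1, -161.8): 2934.5 m
C (-847.0, -3126.5): 3517.6 m
E (-3627.8, -2216.7): 4089.5 m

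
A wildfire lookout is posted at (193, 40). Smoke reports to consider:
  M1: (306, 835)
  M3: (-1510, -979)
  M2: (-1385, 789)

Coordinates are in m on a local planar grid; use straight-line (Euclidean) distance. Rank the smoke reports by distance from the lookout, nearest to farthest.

Computing each straight-line distance from (193, 40):
M1 (306, 835): 803.0 m
M2 (-1385, 789): 1746.7 m
M3 (-1510, -979): 1984.6 m

M1, M2, M3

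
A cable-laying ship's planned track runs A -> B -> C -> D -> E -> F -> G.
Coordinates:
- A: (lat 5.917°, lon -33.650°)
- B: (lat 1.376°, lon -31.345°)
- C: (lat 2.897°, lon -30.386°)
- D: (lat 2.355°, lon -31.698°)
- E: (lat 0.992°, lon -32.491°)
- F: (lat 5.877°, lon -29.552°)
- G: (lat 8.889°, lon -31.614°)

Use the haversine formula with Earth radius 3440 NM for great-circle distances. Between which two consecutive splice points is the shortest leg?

Leg distances:
A→B: 305.6 NM
B→C: 107.9 NM
C→D: 85.2 NM
D→E: 94.7 NM
E→F: 342.1 NM
F→G: 218.6 NM
The shortest leg is C–D at 85.2 NM.

C–D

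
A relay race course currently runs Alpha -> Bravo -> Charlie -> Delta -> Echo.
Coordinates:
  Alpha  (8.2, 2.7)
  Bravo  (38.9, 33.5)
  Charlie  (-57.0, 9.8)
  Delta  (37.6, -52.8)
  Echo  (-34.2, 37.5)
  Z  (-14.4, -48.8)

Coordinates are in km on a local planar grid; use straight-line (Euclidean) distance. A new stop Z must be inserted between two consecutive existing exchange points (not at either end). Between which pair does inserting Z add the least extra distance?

between Charlie and Delta

Added distance for inserting Z between each consecutive pair:
Alpha–Bravo: 110.8 km
Bravo–Charlie: 71.7 km
Charlie–Delta: 11.2 km
Delta–Echo: 25.3 km
Smallest added distance is 11.2 km, inserting between Charlie and Delta.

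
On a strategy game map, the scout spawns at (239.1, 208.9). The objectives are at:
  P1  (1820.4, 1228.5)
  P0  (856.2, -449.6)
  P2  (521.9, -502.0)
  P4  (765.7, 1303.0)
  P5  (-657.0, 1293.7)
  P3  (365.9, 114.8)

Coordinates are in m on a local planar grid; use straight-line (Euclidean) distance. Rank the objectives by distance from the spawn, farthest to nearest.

Computing each straight-line distance from (239.1, 208.9):
P1 (1820.4, 1228.5): 1881.5 m
P5 (-657.0, 1293.7): 1407.0 m
P4 (765.7, 1303.0): 1214.2 m
P0 (856.2, -449.6): 902.5 m
P2 (521.9, -502.0): 765.1 m
P3 (365.9, 114.8): 157.9 m

P1, P5, P4, P0, P2, P3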